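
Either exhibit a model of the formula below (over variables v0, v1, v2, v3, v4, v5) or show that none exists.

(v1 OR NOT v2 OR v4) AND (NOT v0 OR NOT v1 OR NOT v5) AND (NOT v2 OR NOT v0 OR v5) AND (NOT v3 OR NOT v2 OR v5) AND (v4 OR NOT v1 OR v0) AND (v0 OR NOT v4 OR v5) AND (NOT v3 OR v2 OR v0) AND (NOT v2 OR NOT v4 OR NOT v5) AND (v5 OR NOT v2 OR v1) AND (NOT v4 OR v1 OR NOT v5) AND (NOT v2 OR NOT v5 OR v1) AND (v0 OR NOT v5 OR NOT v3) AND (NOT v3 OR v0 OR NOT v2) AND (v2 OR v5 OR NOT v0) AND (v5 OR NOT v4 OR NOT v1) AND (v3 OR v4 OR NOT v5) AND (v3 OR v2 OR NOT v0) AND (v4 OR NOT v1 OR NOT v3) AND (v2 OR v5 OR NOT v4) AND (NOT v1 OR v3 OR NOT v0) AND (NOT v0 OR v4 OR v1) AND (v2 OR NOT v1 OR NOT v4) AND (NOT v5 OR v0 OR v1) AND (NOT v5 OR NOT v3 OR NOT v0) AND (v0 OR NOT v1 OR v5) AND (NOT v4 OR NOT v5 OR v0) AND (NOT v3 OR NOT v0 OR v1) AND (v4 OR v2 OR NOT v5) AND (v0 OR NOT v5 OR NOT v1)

v0 ↦ false; v1 ↦ false; v2 ↦ false; v3 ↦ false; v4 ↦ false; v5 ↦ false

Try v1 = false.
Try v2 = false.
Try v3 = false.
Unit clause (NOT v0) forces v0 = false.
Unit clause (NOT v5) forces v5 = false.
Unit clause (NOT v4) forces v4 = false.
All clauses are satisfied.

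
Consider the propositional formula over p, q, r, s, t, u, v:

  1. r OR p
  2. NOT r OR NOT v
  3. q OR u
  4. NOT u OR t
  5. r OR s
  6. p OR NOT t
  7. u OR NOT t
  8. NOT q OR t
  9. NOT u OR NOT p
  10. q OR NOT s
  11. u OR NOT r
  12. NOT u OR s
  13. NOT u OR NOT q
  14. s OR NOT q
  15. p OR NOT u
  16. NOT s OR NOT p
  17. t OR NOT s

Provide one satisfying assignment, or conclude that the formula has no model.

Case r = true:
(NOT v) alone gives v = false.
(u) alone gives u = true.
(t) alone gives t = true.
(p) alone gives p = true.
That conflicts with the unit clause (NOT p).
Undo r and try r = false.
(p) alone gives p = true.
(s) alone gives s = true.
That conflicts with the unit clause (NOT s).
Either choice for r ends in contradiction.

UNSATISFIABLE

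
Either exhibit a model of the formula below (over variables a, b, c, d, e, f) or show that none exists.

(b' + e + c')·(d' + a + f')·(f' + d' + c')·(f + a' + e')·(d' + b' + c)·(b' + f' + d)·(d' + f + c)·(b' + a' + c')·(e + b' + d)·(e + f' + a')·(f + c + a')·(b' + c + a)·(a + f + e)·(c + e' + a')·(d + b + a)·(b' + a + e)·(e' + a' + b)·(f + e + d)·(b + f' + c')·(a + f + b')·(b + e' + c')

a=1; b=0; c=1; d=1; e=0; f=0

Branch on b: set b = 0.
Branch on d: set d = 1.
Branch on a: set a = 1.
The clause (e') is unit, so e = 0.
The clause (f') is unit, so f = 0.
The clause (c) is unit, so c = 1.
Every clause now holds.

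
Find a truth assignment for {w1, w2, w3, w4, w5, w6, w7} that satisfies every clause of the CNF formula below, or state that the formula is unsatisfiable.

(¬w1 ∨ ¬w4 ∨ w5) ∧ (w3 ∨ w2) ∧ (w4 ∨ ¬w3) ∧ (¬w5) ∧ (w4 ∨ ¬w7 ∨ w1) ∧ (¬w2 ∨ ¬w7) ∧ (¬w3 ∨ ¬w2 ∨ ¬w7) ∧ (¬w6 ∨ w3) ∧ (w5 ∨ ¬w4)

From the singleton clause (¬w5), w5 = False.
From the singleton clause (¬w4), w4 = False.
From the singleton clause (¬w3), w3 = False.
From the singleton clause (w2), w2 = True.
From the singleton clause (¬w7), w7 = False.
From the singleton clause (¬w6), w6 = False.
No clause remains; w1 is free.

w1: False,  w2: True,  w3: False,  w4: False,  w5: False,  w6: False,  w7: False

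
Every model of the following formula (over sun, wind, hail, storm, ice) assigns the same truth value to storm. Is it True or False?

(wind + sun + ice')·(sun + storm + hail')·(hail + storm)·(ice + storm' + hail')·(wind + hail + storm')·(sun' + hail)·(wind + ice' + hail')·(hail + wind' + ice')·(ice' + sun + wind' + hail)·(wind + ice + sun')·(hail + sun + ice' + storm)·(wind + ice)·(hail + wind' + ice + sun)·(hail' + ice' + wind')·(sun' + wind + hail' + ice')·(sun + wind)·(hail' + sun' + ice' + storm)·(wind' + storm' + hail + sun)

Suppose storm = 1.
Suppose ice = 1.
Suppose wind = 1.
Unit clause (hail) forces hail = 1.
Now (hail') is unsatisfied and unit — conflict.
Undo wind and try wind = 0.
Unit clause (sun) forces sun = 1.
Unit clause (hail) forces hail = 1.
Now (hail') is unsatisfied and unit — conflict.
Either choice for wind ends in contradiction.
Undo ice and try ice = 0.
Unit clause (hail') forces hail = 0.
Unit clause (wind) forces wind = 1.
Unit clause (sun') forces sun = 0.
Now (sun) is unsatisfied and unit — conflict.
Either choice for ice ends in contradiction.
So every satisfying assignment has storm = False.

False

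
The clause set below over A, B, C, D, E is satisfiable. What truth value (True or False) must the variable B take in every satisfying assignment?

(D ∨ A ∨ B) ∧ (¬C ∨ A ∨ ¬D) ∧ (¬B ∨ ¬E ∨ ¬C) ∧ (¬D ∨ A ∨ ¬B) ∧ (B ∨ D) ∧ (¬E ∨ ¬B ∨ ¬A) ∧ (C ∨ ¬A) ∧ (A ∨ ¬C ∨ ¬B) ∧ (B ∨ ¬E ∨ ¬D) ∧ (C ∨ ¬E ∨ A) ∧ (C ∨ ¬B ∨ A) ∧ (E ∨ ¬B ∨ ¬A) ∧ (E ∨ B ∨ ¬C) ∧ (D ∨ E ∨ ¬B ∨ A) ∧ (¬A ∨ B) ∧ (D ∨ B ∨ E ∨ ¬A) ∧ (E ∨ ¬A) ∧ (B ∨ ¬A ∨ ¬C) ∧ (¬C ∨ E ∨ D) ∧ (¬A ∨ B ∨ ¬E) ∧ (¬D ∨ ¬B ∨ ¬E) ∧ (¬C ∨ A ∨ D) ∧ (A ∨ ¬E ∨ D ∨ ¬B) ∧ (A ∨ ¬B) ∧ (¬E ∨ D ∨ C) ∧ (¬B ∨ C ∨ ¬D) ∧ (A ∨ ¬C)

Suppose B = True.
The clause (A) is unit, so A = True.
The clause (¬E) is unit, so E = False.
But (E) is also a unit clause — contradiction.
So every satisfying assignment has B = False.

False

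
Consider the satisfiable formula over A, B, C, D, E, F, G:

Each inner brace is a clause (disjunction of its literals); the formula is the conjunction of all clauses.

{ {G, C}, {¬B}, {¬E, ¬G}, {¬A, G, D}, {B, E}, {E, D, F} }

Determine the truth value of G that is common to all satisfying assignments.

Suppose G = True.
Unit clause (¬B) forces B = False.
Unit clause (¬E) forces E = False.
But (E) is also a unit clause — contradiction.
So every satisfying assignment has G = False.

False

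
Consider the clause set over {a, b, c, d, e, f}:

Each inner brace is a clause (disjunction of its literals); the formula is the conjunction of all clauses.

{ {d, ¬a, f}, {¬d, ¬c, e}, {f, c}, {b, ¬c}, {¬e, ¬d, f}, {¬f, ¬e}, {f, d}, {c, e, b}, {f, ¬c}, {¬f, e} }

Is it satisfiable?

No

Case f = True:
Unit clause (¬e) forces e = False.
That conflicts with the unit clause (e).
Backtrack on f: now try f = False.
Unit clause (c) forces c = True.
That conflicts with the unit clause (¬c).
Both values of f lead to a conflict.
No assignment satisfies every clause.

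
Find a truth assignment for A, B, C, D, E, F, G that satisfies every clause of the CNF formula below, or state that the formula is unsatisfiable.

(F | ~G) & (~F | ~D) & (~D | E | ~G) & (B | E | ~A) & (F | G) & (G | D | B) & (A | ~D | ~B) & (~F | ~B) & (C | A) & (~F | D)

Branch on F: set F = 1.
The clause (~D) is unit, so D = 0.
That conflicts with the unit clause (D).
Backtrack on F: now try F = 0.
The clause (~G) is unit, so G = 0.
That conflicts with the unit clause (G).
Either choice for F ends in contradiction.

UNSATISFIABLE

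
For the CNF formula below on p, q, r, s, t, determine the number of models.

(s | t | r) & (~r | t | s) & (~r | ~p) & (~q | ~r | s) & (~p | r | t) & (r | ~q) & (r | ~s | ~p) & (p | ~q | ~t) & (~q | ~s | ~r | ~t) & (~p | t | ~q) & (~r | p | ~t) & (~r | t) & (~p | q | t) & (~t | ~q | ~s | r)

There are 2^5 = 32 truth assignments over (p, q, r, s, t).
Split on r. With r = 1, the clauses containing r are satisfied and ~r drops from the rest; 0 of the 2^4 = 16 assignments to the other variables satisfy what remains.
With r = 0, by the same count on the reduced clause set, 4 assignments work.
Total: 0 + 4 = 4.

4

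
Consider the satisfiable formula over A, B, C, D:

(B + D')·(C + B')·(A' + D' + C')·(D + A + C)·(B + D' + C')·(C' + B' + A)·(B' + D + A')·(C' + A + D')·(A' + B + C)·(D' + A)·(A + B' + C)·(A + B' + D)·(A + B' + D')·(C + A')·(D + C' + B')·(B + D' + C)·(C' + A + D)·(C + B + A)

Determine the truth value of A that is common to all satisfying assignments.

True

Suppose A = 0.
The clause (D') is unit, so D = 0.
The clause (C) is unit, so C = 1.
That conflicts with the unit clause (C').
So every satisfying assignment has A = True.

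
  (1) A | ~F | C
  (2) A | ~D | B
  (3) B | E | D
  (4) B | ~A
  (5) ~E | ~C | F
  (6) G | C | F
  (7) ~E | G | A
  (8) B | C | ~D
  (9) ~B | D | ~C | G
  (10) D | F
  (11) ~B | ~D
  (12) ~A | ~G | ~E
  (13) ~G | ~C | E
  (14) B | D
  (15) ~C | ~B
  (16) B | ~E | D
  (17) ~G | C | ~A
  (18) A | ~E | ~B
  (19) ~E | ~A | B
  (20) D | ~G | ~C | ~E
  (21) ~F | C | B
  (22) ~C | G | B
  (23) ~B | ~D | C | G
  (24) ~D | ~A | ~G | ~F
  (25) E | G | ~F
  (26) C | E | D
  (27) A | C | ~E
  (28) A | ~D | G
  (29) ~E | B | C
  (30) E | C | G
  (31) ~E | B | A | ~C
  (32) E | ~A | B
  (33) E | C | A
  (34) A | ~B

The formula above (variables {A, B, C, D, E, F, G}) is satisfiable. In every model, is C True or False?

Suppose C = 1.
(~B) alone gives B = 0.
(~A) alone gives A = 0.
(~D) alone gives D = 0.
Now (D) is unsatisfied and unit — conflict.
So every satisfying assignment has C = False.

False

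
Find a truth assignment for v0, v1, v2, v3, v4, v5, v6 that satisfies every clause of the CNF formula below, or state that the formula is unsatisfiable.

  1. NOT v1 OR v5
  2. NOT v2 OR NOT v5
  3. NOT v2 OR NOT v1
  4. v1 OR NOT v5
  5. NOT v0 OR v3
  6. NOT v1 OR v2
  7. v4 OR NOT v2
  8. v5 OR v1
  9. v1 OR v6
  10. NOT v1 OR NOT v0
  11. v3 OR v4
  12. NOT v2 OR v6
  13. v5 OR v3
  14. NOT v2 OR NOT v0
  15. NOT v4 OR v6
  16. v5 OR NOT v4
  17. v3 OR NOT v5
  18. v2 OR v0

Case v1 = false:
The clause (NOT v5) is unit, so v5 = false.
That conflicts with the unit clause (v5).
Backtrack on v1: now try v1 = true.
The clause (v5) is unit, so v5 = true.
The clause (NOT v2) is unit, so v2 = false.
That conflicts with the unit clause (v2).
Either choice for v1 ends in contradiction.

UNSATISFIABLE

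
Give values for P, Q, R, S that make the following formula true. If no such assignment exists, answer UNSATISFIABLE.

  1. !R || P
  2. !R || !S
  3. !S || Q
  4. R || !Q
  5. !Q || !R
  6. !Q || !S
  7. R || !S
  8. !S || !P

P ↦ false, Q ↦ false, R ↦ false, S ↦ false

Branch on R: set R = false.
From the singleton clause (!Q), Q = false.
From the singleton clause (!S), S = false.
No clause remains; P is free.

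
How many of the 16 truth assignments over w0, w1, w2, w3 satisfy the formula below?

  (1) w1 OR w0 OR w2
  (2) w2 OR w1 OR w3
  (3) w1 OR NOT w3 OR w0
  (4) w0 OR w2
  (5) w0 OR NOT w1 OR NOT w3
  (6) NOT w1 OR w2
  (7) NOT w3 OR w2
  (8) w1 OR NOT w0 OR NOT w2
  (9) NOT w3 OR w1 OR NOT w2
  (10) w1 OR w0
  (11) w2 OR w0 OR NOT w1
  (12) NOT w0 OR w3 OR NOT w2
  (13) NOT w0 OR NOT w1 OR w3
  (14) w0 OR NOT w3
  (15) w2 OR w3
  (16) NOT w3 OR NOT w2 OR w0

There are 2^4 = 16 truth assignments over (w0, w1, w2, w3).
Check each against the 16 clauses (columns in the order w0, w1, w2, w3):
  F F F F  ✗ fails (w1 OR w0 OR w2)
  F F F T  ✗ fails (w1 OR w0 OR w2)
  F F T F  ✗ fails (w1 OR w0)
  F F T T  ✗ fails (w1 OR NOT w3 OR w0)
  F T F F  ✗ fails (w0 OR w2)
  F T F T  ✗ fails (w0 OR w2)
  F T T F  ✓ satisfies all
  F T T T  ✗ fails (w0 OR NOT w1 OR NOT w3)
  T F F F  ✗ fails (w2 OR w1 OR w3)
  T F F T  ✗ fails (NOT w3 OR w2)
  T F T F  ✗ fails (w1 OR NOT w0 OR NOT w2)
  T F T T  ✗ fails (w1 OR NOT w0 OR NOT w2)
  T T F F  ✗ fails (NOT w1 OR w2)
  T T F T  ✗ fails (NOT w1 OR w2)
  T T T F  ✗ fails (NOT w0 OR w3 OR NOT w2)
  T T T T  ✓ satisfies all
2 of the 16 rows are models.

2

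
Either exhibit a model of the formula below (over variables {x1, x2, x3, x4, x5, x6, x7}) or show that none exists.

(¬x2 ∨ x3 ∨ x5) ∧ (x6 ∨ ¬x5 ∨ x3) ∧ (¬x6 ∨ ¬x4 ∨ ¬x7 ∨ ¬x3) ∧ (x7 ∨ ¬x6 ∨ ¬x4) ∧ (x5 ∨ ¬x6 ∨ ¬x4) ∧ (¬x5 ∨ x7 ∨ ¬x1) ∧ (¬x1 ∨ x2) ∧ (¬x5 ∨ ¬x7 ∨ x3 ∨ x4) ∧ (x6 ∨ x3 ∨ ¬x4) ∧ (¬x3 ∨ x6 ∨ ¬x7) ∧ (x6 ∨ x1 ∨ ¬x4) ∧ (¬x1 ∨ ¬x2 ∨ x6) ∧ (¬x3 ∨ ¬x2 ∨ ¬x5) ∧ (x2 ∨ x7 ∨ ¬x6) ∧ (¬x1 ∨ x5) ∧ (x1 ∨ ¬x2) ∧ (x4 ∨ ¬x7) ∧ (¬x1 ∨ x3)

Branch on x1: set x1 = False.
Unit clause (¬x2) forces x2 = False.
Branch on x6: set x6 = False.
Unit clause (¬x4) forces x4 = False.
Unit clause (¬x7) forces x7 = False.
Branch on x5: set x5 = False.
All clauses hold; x3 can take either value.

x1 ↦ False, x2 ↦ False, x3 ↦ False, x4 ↦ False, x5 ↦ False, x6 ↦ False, x7 ↦ False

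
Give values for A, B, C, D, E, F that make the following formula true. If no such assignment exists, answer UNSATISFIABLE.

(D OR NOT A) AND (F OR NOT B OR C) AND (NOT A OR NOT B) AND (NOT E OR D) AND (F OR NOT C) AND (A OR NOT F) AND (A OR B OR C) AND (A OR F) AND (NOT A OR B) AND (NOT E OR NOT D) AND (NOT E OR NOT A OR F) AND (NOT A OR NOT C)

UNSATISFIABLE

Suppose D = true.
The clause (NOT E) is unit, so E = false.
Suppose A = false.
The clause (NOT F) is unit, so F = false.
That conflicts with the unit clause (F).
Undo A and try A = true.
The clause (NOT B) is unit, so B = false.
That conflicts with the unit clause (B).
Either choice for A ends in contradiction.
Undo D and try D = false.
The clause (NOT A) is unit, so A = false.
The clause (NOT E) is unit, so E = false.
The clause (NOT F) is unit, so F = false.
That conflicts with the unit clause (F).
Either choice for D ends in contradiction.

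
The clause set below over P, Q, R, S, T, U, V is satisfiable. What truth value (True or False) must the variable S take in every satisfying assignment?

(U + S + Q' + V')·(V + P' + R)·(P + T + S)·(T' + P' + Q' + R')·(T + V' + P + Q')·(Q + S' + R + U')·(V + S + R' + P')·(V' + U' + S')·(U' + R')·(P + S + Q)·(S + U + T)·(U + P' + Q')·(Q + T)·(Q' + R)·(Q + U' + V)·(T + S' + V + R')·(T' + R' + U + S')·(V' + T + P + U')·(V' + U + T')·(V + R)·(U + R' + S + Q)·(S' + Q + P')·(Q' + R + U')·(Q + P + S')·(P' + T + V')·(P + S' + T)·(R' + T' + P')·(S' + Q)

False

Suppose S = 1.
From the singleton clause (Q), Q = 1.
From the singleton clause (R), R = 1.
From the singleton clause (U'), U = 0.
From the singleton clause (P'), P = 0.
From the singleton clause (T'), T = 0.
That conflicts with the unit clause (T).
So every satisfying assignment has S = False.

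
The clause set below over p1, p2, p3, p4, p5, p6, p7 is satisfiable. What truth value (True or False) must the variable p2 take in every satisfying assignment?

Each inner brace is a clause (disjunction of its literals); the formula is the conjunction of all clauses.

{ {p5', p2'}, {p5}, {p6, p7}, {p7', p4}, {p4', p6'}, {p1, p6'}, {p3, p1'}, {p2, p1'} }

Suppose p2 = 1.
(p5') alone gives p5 = 0.
That conflicts with the unit clause (p5).
So every satisfying assignment has p2 = False.

False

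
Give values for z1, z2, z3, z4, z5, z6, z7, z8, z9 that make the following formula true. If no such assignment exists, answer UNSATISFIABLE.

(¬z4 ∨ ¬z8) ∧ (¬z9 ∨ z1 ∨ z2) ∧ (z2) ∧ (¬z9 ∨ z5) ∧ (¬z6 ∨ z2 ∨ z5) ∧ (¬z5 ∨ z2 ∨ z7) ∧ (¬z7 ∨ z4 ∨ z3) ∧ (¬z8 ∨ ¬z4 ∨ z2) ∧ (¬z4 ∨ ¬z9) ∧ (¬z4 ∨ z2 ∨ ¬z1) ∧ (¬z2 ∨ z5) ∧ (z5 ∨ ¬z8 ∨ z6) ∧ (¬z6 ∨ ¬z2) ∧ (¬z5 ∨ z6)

(z2) alone gives z2 = True.
(z5) alone gives z5 = True.
(¬z6) alone gives z6 = False.
That conflicts with the unit clause (z6).

UNSATISFIABLE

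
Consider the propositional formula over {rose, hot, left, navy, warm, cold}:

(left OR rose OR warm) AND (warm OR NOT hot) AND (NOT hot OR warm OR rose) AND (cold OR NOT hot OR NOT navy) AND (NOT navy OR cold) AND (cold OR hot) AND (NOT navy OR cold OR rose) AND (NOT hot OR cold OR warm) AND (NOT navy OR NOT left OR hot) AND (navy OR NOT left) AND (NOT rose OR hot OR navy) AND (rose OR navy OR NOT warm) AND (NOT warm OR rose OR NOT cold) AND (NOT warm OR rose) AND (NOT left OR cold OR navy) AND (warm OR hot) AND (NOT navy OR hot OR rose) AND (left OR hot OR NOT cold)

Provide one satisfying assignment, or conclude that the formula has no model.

Branch on warm: set warm = true.
(rose) alone gives rose = true.
Branch on navy: set navy = true.
(cold) alone gives cold = true.
Branch on left: set left = true.
(hot) alone gives hot = true.
All clauses are satisfied.

rose: true; hot: true; left: true; navy: true; warm: true; cold: true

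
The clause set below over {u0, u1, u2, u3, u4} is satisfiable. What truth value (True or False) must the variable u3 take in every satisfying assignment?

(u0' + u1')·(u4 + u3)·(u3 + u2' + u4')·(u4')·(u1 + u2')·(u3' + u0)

Suppose u3 = 0.
From the singleton clause (u4), u4 = 1.
But (u4') is also a unit clause — contradiction.
So every satisfying assignment has u3 = True.

True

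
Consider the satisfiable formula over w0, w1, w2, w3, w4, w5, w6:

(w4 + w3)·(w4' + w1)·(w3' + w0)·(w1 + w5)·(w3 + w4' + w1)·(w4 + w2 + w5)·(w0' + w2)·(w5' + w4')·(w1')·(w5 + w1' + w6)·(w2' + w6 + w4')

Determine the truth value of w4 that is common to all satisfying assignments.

Suppose w4 = 1.
Unit clause (w1) forces w1 = 1.
Now (w1') is unsatisfied and unit — conflict.
So every satisfying assignment has w4 = False.

False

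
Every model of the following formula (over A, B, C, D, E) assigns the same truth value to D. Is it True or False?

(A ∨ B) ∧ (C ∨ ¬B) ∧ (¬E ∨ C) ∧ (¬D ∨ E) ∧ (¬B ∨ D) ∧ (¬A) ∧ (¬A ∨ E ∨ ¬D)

Suppose D = False.
(¬B) alone gives B = False.
(A) alone gives A = True.
But (¬A) is also a unit clause — contradiction.
So every satisfying assignment has D = True.

True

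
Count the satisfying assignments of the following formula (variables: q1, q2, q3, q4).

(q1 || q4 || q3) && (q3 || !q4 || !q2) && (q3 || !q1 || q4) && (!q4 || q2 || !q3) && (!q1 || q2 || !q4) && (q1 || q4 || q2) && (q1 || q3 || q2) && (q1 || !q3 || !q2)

There are 2^4 = 16 truth assignments over (q1, q2, q3, q4).
Split on q4. With q4 = true, the clauses containing q4 are satisfied and !q4 drops from the rest; 1 of the 2^3 = 8 assignments to the other variables satisfy what remains.
With q4 = false, by the same count on the reduced clause set, 2 assignments work.
Total: 1 + 2 = 3.

3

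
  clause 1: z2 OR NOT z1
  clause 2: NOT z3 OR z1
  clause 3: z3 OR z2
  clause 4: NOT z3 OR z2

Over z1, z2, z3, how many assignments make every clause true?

3

There are 2^3 = 8 truth assignments over (z1, z2, z3).
Split on z3. With z3 = true, the clauses containing z3 are satisfied and NOT z3 drops from the rest; 1 of the 2^2 = 4 assignments to the other variables satisfy what remains.
With z3 = false, by the same count on the reduced clause set, 2 assignments work.
Total: 1 + 2 = 3.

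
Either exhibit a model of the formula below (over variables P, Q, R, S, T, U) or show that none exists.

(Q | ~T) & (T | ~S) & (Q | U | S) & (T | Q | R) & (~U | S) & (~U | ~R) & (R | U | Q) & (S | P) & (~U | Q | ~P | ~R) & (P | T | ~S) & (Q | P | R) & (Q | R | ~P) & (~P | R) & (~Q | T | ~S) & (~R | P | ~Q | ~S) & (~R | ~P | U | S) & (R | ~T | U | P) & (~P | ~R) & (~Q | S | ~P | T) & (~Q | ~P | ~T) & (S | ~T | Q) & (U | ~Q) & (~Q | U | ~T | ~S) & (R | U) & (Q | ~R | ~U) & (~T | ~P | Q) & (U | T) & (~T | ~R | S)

Branch on Q: set Q = 1.
Unit clause (U) forces U = 1.
Unit clause (S) forces S = 1.
Unit clause (T) forces T = 1.
Unit clause (~R) forces R = 0.
Unit clause (~P) forces P = 0.
Every clause now holds.

P ↦ 0; Q ↦ 1; R ↦ 0; S ↦ 1; T ↦ 1; U ↦ 1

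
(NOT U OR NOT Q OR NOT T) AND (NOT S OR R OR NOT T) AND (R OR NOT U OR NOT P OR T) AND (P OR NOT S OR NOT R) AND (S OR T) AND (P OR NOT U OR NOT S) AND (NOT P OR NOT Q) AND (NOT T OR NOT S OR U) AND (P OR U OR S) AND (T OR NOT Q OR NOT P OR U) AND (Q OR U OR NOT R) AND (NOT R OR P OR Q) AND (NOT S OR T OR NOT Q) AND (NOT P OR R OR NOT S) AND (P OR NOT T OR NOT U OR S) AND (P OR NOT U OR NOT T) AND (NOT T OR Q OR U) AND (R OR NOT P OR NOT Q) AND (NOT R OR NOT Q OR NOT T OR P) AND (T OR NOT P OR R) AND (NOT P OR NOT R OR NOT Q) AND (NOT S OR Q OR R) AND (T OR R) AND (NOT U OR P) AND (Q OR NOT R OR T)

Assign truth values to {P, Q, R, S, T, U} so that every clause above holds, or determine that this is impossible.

P ↦ true,  Q ↦ false,  R ↦ true,  S ↦ true,  T ↦ true,  U ↦ true

Case S = true:
Case R = true:
The clause (P) is unit, so P = true.
The clause (NOT Q) is unit, so Q = false.
The clause (U) is unit, so U = true.
The clause (T) is unit, so T = true.
Every clause now holds.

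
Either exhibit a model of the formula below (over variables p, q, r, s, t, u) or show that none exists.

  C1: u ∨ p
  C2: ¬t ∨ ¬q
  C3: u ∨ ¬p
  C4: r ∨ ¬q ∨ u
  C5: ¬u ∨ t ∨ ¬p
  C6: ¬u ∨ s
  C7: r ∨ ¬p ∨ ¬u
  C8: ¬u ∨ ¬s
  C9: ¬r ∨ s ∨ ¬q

UNSATISFIABLE

Suppose u = True.
From the singleton clause (s), s = True.
But (¬s) is also a unit clause — contradiction.
Backtrack on u: now try u = False.
From the singleton clause (p), p = True.
But (¬p) is also a unit clause — contradiction.
Either choice for u ends in contradiction.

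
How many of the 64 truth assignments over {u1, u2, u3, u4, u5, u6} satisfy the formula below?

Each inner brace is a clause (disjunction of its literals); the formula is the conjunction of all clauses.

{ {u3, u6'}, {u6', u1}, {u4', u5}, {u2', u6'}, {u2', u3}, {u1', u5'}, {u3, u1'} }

There are 2^6 = 64 truth assignments over (u1, u2, u3, u4, u5, u6).
Split on u5. With u5 = 1, the clauses containing u5 are satisfied and u5' drops from the rest; 6 of the 2^5 = 32 assignments to the other variables satisfy what remains.
With u5 = 0, by the same count on the reduced clause set, 6 assignments work.
Total: 6 + 6 = 12.

12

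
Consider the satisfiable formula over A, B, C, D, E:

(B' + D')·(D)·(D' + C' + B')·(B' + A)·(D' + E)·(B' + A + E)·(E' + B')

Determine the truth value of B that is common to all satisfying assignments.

Suppose B = 1.
Unit clause (D') forces D = 0.
That conflicts with the unit clause (D).
So every satisfying assignment has B = False.

False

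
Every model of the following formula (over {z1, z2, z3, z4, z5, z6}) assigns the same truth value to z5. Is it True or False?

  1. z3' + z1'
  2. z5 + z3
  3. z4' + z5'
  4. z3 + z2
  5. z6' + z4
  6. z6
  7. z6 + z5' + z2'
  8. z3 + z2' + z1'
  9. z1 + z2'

False

Suppose z5 = 1.
From the singleton clause (z4'), z4 = 0.
From the singleton clause (z6'), z6 = 0.
That conflicts with the unit clause (z6).
So every satisfying assignment has z5 = False.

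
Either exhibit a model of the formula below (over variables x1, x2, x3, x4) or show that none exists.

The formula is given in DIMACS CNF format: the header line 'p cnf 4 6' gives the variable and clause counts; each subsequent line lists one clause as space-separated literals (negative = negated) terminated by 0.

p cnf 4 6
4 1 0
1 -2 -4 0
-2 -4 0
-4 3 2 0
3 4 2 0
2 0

Unit clause (x2) forces x2 = True.
Unit clause (¬x4) forces x4 = False.
Unit clause (x1) forces x1 = True.
Every clause is now satisfied; x3 is unconstrained.

x1 ↦ True, x2 ↦ True, x3 ↦ True, x4 ↦ False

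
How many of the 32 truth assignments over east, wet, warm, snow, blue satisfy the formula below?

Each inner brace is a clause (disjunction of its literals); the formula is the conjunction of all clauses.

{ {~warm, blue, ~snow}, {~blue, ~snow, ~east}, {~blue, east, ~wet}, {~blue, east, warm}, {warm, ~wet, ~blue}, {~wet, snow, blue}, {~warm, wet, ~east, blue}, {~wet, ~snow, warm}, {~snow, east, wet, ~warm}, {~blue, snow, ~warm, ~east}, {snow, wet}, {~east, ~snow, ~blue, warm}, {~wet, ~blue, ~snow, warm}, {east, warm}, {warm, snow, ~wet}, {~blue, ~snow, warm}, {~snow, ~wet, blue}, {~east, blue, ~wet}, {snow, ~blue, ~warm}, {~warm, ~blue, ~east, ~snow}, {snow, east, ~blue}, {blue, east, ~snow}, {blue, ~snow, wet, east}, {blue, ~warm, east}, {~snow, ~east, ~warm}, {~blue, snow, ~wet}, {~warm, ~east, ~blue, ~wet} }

1

There are 2^5 = 32 truth assignments over (east, wet, warm, snow, blue).
Split on blue. With blue = 1, the clauses containing blue are satisfied and ~blue drops from the rest; 0 of the 2^4 = 16 assignments to the other variables satisfy what remains.
With blue = 0, by the same count on the reduced clause set, 1 assignment works.
Total: 0 + 1 = 1.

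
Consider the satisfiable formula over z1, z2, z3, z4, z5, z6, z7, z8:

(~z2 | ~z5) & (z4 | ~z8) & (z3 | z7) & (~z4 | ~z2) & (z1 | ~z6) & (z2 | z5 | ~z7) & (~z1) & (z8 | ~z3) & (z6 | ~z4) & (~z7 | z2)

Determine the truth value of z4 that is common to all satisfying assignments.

False

Suppose z4 = 1.
From the singleton clause (~z2), z2 = 0.
From the singleton clause (~z1), z1 = 0.
From the singleton clause (~z6), z6 = 0.
That conflicts with the unit clause (z6).
So every satisfying assignment has z4 = False.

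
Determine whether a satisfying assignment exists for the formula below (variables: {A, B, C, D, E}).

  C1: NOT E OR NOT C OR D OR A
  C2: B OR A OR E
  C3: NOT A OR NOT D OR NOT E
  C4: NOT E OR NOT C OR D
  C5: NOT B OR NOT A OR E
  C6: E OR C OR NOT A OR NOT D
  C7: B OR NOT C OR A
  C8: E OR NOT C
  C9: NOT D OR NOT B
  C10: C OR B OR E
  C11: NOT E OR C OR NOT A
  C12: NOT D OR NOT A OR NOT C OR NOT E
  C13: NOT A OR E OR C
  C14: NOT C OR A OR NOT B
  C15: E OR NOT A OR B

Suppose E = false.
(NOT C) alone gives C = false.
(B) alone gives B = true.
(NOT A) alone gives A = false.
(NOT D) alone gives D = false.
All clauses are satisfied.
A satisfying assignment: A=false, B=true, C=false, D=false, E=false.

Satisfiable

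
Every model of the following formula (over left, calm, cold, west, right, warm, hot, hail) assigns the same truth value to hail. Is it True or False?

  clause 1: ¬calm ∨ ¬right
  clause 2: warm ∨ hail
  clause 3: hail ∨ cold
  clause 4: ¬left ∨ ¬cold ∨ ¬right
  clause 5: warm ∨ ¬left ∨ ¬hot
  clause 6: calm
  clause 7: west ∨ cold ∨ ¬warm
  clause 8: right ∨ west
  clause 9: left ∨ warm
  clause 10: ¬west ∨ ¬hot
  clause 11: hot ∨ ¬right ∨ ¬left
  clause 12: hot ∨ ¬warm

Suppose hail = False.
Unit clause (warm) forces warm = True.
Unit clause (cold) forces cold = True.
Unit clause (calm) forces calm = True.
Unit clause (¬right) forces right = False.
Unit clause (west) forces west = True.
Unit clause (¬hot) forces hot = False.
That conflicts with the unit clause (hot).
So every satisfying assignment has hail = True.

True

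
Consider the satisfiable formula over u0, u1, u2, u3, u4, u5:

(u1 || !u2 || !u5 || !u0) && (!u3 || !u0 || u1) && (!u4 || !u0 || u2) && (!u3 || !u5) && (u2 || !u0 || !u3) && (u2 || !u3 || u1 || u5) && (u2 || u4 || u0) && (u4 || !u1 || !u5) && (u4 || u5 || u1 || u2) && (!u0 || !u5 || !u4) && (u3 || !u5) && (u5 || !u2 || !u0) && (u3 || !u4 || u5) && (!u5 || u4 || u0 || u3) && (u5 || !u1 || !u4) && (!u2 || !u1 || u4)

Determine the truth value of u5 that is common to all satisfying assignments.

Suppose u5 = true.
From the singleton clause (!u3), u3 = false.
But (u3) is also a unit clause — contradiction.
So every satisfying assignment has u5 = False.

False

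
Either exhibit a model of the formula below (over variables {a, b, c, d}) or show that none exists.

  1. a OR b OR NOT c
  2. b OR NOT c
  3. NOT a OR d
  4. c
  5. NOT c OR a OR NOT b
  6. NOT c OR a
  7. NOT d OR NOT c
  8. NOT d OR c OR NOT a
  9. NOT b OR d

From the singleton clause (c), c = true.
From the singleton clause (b), b = true.
From the singleton clause (a), a = true.
From the singleton clause (d), d = true.
Now (NOT d) is unsatisfied and unit — conflict.

UNSATISFIABLE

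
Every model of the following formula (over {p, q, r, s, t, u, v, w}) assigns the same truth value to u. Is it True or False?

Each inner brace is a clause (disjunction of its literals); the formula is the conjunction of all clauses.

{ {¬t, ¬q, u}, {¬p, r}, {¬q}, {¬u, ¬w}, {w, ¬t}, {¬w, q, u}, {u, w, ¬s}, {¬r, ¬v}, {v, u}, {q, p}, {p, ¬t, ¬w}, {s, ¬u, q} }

True

Suppose u = False.
Unit clause (¬q) forces q = False.
Unit clause (¬w) forces w = False.
Unit clause (¬t) forces t = False.
Unit clause (¬s) forces s = False.
Unit clause (v) forces v = True.
Unit clause (¬r) forces r = False.
Unit clause (¬p) forces p = False.
That conflicts with the unit clause (p).
So every satisfying assignment has u = True.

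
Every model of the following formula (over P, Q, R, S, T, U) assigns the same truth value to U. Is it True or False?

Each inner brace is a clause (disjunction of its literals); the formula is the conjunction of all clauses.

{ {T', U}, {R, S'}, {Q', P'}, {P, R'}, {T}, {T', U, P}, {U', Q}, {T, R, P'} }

True

Suppose U = 0.
The clause (T') is unit, so T = 0.
That conflicts with the unit clause (T).
So every satisfying assignment has U = True.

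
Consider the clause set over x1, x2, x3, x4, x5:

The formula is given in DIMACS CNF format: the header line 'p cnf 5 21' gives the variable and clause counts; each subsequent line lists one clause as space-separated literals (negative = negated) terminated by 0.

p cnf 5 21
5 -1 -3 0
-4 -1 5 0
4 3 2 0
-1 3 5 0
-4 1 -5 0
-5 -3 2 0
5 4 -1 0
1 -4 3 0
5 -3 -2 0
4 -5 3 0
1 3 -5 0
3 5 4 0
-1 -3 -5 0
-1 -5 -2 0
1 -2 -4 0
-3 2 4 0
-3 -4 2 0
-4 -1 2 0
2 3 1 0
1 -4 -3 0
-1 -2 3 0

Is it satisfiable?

Branch on x5: set x5 = True.
Branch on x4: set x4 = False.
The clause (x3) is unit, so x3 = True.
The clause (x2) is unit, so x2 = True.
The clause (¬x1) is unit, so x1 = False.
All clauses are satisfied.
A satisfying assignment: x1=False,  x2=True,  x3=True,  x4=False,  x5=True.

Satisfiable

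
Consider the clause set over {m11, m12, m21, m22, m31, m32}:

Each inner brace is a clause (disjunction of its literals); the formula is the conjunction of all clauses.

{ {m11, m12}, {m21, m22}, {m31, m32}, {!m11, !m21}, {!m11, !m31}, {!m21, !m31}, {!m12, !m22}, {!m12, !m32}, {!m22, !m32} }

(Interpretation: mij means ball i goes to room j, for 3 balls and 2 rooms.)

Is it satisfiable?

No, unsatisfiable

Case m11 = true:
From the singleton clause (!m21), m21 = false.
From the singleton clause (m22), m22 = true.
From the singleton clause (!m31), m31 = false.
From the singleton clause (m32), m32 = true.
Now (!m32) is unsatisfied and unit — conflict.
Backtrack on m11: now try m11 = false.
From the singleton clause (m12), m12 = true.
From the singleton clause (!m22), m22 = false.
From the singleton clause (m21), m21 = true.
From the singleton clause (!m31), m31 = false.
From the singleton clause (m32), m32 = true.
Now (!m32) is unsatisfied and unit — conflict.
Neither m11 = true nor m11 = false works.
No assignment satisfies every clause.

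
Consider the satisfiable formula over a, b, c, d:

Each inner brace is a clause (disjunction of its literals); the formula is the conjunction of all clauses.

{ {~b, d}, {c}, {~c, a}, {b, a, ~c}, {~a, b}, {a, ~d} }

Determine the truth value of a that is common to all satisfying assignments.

True

Suppose a = 0.
The clause (c) is unit, so c = 1.
That conflicts with the unit clause (~c).
So every satisfying assignment has a = True.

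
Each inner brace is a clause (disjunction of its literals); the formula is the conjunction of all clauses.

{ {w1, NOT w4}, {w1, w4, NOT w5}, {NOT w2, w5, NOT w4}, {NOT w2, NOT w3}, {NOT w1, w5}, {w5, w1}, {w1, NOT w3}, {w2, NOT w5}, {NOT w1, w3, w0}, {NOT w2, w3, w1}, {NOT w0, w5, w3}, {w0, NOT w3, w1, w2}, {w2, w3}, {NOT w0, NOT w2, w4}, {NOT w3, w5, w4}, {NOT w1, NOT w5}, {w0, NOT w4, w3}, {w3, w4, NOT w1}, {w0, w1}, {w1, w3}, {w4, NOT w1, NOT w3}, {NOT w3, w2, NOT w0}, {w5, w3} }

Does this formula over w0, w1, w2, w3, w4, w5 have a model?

Unsatisfiable

Branch on w1: set w1 = true.
(w5) alone gives w5 = true.
Now (NOT w5) is unsatisfied and unit — conflict.
Backtrack on w1: now try w1 = false.
(NOT w4) alone gives w4 = false.
(NOT w5) alone gives w5 = false.
Now (w5) is unsatisfied and unit — conflict.
Either choice for w1 ends in contradiction.
No assignment satisfies every clause.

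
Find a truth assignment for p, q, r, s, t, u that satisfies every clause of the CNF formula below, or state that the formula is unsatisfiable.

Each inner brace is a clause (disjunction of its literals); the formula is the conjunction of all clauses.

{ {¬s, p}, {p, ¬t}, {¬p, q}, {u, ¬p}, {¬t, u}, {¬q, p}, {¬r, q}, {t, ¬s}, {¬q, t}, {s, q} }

p: True,  q: True,  r: False,  s: False,  t: True,  u: True

Case s = False:
The clause (q) is unit, so q = True.
The clause (p) is unit, so p = True.
The clause (u) is unit, so u = True.
The clause (t) is unit, so t = True.
All clauses hold; r can take either value.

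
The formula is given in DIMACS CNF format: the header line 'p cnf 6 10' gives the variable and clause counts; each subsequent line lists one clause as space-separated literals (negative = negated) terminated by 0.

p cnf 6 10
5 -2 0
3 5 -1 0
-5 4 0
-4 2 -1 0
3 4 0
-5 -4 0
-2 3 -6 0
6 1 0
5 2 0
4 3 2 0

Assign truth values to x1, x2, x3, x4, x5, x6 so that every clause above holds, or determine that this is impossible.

Try x5 = True.
From the singleton clause (x4), x4 = True.
Now (¬x4) is unsatisfied and unit — conflict.
Backtrack on x5: now try x5 = False.
From the singleton clause (¬x2), x2 = False.
Now (x2) is unsatisfied and unit — conflict.
Either choice for x5 ends in contradiction.

UNSATISFIABLE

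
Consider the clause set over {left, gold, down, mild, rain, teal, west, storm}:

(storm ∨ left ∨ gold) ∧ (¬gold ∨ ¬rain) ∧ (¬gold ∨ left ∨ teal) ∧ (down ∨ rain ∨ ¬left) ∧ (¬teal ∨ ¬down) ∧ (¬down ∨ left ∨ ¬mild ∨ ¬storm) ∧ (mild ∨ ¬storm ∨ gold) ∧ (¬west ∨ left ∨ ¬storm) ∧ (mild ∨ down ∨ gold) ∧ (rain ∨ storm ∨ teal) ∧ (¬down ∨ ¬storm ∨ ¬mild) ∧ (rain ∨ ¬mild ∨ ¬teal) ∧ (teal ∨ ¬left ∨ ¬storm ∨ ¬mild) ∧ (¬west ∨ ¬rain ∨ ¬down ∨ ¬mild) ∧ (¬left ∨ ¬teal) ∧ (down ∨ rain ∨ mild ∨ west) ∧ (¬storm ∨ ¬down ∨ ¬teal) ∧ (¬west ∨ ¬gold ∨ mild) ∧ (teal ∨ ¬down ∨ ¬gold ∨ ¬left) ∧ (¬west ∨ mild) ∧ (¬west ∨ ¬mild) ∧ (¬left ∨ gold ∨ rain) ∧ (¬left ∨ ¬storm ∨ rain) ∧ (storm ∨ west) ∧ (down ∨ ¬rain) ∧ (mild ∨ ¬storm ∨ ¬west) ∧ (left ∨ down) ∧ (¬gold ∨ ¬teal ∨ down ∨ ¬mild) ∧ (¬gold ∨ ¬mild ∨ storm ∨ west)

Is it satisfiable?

Case gold = False:
Case storm = True:
From the singleton clause (mild), mild = True.
From the singleton clause (¬down), down = False.
From the singleton clause (¬west), west = False.
From the singleton clause (¬rain), rain = False.
From the singleton clause (¬left), left = False.
But (left) is also a unit clause — contradiction.
Backtrack on storm: now try storm = False.
From the singleton clause (left), left = True.
From the singleton clause (¬teal), teal = False.
From the singleton clause (rain), rain = True.
From the singleton clause (west), west = True.
From the singleton clause (mild), mild = True.
But (¬mild) is also a unit clause — contradiction.
Either choice for storm ends in contradiction.
Backtrack on gold: now try gold = True.
From the singleton clause (¬rain), rain = False.
Case left = True:
From the singleton clause (down), down = True.
From the singleton clause (¬teal), teal = False.
But (teal) is also a unit clause — contradiction.
Backtrack on left: now try left = False.
From the singleton clause (teal), teal = True.
From the singleton clause (¬down), down = False.
But (down) is also a unit clause — contradiction.
Either choice for left ends in contradiction.
Either choice for gold ends in contradiction.
No assignment satisfies every clause.

No, unsatisfiable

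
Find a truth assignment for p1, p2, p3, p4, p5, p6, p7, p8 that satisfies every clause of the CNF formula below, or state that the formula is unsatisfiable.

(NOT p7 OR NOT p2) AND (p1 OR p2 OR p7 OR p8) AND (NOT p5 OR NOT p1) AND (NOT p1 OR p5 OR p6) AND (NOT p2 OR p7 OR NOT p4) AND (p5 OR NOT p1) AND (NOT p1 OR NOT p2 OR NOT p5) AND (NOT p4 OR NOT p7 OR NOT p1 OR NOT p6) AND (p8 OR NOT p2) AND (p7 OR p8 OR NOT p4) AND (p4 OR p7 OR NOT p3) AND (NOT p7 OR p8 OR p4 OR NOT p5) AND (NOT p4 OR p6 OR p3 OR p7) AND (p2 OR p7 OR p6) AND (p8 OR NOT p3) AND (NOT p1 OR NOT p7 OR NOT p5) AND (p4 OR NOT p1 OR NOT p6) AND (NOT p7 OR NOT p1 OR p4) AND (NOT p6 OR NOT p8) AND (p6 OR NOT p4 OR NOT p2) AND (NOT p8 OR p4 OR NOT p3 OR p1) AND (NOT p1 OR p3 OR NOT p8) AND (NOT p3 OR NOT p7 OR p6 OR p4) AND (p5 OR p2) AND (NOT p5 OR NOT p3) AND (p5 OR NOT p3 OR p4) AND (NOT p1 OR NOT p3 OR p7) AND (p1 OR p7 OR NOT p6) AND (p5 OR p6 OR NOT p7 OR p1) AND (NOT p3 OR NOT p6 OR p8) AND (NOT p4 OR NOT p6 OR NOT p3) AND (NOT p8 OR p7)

Case p7 = true:
From the singleton clause (NOT p2), p2 = false.
From the singleton clause (p5), p5 = true.
From the singleton clause (NOT p1), p1 = false.
From the singleton clause (NOT p3), p3 = false.
Case p8 = true:
From the singleton clause (NOT p6), p6 = false.
Every clause is now satisfied; p4 is unconstrained.

p1 ↦ false,  p2 ↦ false,  p3 ↦ false,  p4 ↦ false,  p5 ↦ true,  p6 ↦ false,  p7 ↦ true,  p8 ↦ true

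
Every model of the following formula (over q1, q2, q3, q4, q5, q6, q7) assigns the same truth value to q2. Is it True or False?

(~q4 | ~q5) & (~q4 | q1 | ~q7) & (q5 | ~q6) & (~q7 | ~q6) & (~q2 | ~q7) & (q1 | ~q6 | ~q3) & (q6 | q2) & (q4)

True

Suppose q2 = 0.
The clause (q6) is unit, so q6 = 1.
The clause (q5) is unit, so q5 = 1.
The clause (~q4) is unit, so q4 = 0.
But (q4) is also a unit clause — contradiction.
So every satisfying assignment has q2 = True.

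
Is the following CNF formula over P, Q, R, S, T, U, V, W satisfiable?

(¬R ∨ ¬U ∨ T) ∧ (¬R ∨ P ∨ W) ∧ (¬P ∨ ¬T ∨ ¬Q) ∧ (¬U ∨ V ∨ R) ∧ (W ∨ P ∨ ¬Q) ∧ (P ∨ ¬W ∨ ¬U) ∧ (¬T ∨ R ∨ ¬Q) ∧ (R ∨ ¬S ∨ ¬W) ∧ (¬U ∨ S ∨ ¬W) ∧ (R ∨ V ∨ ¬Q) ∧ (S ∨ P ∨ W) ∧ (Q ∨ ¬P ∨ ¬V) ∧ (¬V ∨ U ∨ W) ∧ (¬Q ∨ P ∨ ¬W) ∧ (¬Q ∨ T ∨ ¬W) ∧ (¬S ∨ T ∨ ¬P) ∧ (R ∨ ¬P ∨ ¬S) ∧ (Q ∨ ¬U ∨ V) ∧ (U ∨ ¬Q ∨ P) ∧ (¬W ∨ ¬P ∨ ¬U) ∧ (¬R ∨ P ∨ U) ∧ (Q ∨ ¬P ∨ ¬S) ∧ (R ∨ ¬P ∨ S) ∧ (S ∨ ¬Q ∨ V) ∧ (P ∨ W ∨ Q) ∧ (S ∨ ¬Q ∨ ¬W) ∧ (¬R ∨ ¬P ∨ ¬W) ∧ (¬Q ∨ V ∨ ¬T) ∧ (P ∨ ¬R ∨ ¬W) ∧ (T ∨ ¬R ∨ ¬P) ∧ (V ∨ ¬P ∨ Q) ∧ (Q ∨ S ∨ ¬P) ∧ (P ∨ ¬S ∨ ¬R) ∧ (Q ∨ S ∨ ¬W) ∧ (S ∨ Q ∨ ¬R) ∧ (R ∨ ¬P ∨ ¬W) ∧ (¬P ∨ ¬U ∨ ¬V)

Try R = False.
Try U = False.
Try T = False.
Try S = False.
From the singleton clause (¬P), P = False.
From the singleton clause (W), W = True.
From the singleton clause (¬Q), Q = False.
That conflicts with the unit clause (Q).
That branch fails; take S = True instead.
From the singleton clause (¬W), W = False.
From the singleton clause (¬V), V = False.
From the singleton clause (¬Q), Q = False.
From the singleton clause (¬P), P = False.
That conflicts with the unit clause (P).
Both values of S lead to a conflict.
That branch fails; take T = True instead.
From the singleton clause (¬Q), Q = False.
Try S = False.
From the singleton clause (¬P), P = False.
From the singleton clause (W), W = True.
That conflicts with the unit clause (¬W).
That branch fails; take S = True instead.
From the singleton clause (¬W), W = False.
From the singleton clause (¬V), V = False.
From the singleton clause (¬P), P = False.
That conflicts with the unit clause (P).
Both values of S lead to a conflict.
Both values of T lead to a conflict.
That branch fails; take U = True instead.
From the singleton clause (V), V = True.
From the singleton clause (¬P), P = False.
From the singleton clause (¬W), W = False.
From the singleton clause (¬Q), Q = False.
That conflicts with the unit clause (Q).
Both values of U lead to a conflict.
That branch fails; take R = True instead.
Try U = False.
From the singleton clause (P), P = True.
From the singleton clause (¬W), W = False.
From the singleton clause (¬V), V = False.
From the singleton clause (T), T = True.
From the singleton clause (¬Q), Q = False.
That conflicts with the unit clause (Q).
That branch fails; take U = True instead.
From the singleton clause (T), T = True.
Try P = True.
From the singleton clause (¬Q), Q = False.
From the singleton clause (¬V), V = False.
That conflicts with the unit clause (V).
That branch fails; take P = False instead.
From the singleton clause (W), W = True.
That conflicts with the unit clause (¬W).
Both values of P lead to a conflict.
Both values of U lead to a conflict.
Both values of R lead to a conflict.
No assignment satisfies every clause.

No, unsatisfiable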